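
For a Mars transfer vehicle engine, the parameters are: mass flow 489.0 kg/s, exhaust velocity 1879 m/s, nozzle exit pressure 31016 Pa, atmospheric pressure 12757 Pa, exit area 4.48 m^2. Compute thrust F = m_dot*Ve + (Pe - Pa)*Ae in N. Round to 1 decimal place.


Step 1: Momentum thrust = m_dot * Ve = 489.0 * 1879 = 918831.0 N
Step 2: Pressure thrust = (Pe - Pa) * Ae = (31016 - 12757) * 4.48 = 81800.32 N
Step 3: Total thrust F = 918831.0 + 81800.32 = 1000631.3 N

1000631.3


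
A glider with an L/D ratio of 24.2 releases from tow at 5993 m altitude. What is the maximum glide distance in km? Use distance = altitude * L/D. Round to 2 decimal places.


Step 1: Glide distance = altitude * L/D = 5993 * 24.2 = 145030.6 m
Step 2: Convert to km: 145030.6 / 1000 = 145.03 km

145.03


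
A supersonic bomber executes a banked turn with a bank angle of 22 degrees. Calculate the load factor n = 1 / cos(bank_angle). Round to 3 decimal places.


Step 1: Convert 22 degrees to radians = 0.383972
Step 2: cos(22 deg) = 0.927184
Step 3: n = 1 / 0.927184 = 1.079

1.079


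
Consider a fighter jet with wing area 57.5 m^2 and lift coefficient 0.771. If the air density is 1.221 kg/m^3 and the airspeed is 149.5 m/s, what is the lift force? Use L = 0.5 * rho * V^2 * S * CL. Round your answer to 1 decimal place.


Step 1: Calculate dynamic pressure q = 0.5 * 1.221 * 149.5^2 = 0.5 * 1.221 * 22350.25 = 13644.8276 Pa
Step 2: Multiply by wing area and lift coefficient: L = 13644.8276 * 57.5 * 0.771
Step 3: L = 784577.5884 * 0.771 = 604909.3 N

604909.3


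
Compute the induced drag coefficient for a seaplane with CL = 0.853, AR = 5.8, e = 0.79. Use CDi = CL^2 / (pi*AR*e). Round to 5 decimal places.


Step 1: CL^2 = 0.853^2 = 0.727609
Step 2: pi * AR * e = 3.14159 * 5.8 * 0.79 = 14.394778
Step 3: CDi = 0.727609 / 14.394778 = 0.05055

0.05055


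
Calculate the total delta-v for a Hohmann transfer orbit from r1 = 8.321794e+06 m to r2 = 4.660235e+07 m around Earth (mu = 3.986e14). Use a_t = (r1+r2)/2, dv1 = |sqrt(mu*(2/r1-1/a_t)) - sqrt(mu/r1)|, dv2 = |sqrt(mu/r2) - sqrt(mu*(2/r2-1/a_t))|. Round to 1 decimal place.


Step 1: Transfer semi-major axis a_t = (8.321794e+06 + 4.660235e+07) / 2 = 2.746207e+07 m
Step 2: v1 (circular at r1) = sqrt(mu/r1) = 6920.86 m/s
Step 3: v_t1 = sqrt(mu*(2/r1 - 1/a_t)) = 9015.66 m/s
Step 4: dv1 = |9015.66 - 6920.86| = 2094.8 m/s
Step 5: v2 (circular at r2) = 2924.59 m/s, v_t2 = 1609.93 m/s
Step 6: dv2 = |2924.59 - 1609.93| = 1314.66 m/s
Step 7: Total delta-v = 2094.8 + 1314.66 = 3409.5 m/s

3409.5


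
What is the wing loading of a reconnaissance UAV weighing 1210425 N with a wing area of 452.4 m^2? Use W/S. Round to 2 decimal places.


Step 1: Wing loading = W / S = 1210425 / 452.4
Step 2: Wing loading = 2675.56 N/m^2

2675.56


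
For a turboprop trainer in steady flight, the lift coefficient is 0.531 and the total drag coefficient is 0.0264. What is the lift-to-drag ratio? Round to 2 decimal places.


Step 1: L/D = CL / CD = 0.531 / 0.0264
Step 2: L/D = 20.11

20.11


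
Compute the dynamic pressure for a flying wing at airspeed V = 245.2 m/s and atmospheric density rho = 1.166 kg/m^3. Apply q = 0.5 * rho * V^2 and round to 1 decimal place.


Step 1: V^2 = 245.2^2 = 60123.04
Step 2: q = 0.5 * 1.166 * 60123.04
Step 3: q = 35051.7 Pa

35051.7


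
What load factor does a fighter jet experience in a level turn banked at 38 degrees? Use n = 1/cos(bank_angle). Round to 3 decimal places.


Step 1: Convert 38 degrees to radians = 0.663225
Step 2: cos(38 deg) = 0.788011
Step 3: n = 1 / 0.788011 = 1.269

1.269


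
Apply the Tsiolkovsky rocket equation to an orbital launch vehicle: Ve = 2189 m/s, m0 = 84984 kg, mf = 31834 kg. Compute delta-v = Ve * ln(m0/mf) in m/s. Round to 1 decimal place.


Step 1: Mass ratio m0/mf = 84984 / 31834 = 2.669599
Step 2: ln(2.669599) = 0.981928
Step 3: delta-v = 2189 * 0.981928 = 2149.4 m/s

2149.4


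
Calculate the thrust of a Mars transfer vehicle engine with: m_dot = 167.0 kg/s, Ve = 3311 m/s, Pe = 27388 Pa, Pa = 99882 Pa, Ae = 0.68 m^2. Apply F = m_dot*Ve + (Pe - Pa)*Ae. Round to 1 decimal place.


Step 1: Momentum thrust = m_dot * Ve = 167.0 * 3311 = 552937.0 N
Step 2: Pressure thrust = (Pe - Pa) * Ae = (27388 - 99882) * 0.68 = -49295.92 N
Step 3: Total thrust F = 552937.0 + -49295.92 = 503641.1 N

503641.1


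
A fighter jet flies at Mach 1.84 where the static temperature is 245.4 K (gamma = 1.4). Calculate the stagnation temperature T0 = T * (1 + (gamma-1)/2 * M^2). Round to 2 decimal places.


Step 1: (gamma-1)/2 = 0.2
Step 2: M^2 = 3.3856
Step 3: 1 + 0.2 * 3.3856 = 1.67712
Step 4: T0 = 245.4 * 1.67712 = 411.57 K

411.57


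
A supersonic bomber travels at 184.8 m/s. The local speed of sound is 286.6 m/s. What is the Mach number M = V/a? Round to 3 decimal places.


Step 1: M = V / a = 184.8 / 286.6
Step 2: M = 0.645

0.645


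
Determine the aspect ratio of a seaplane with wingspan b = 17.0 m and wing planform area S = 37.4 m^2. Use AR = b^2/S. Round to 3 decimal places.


Step 1: b^2 = 17.0^2 = 289.0
Step 2: AR = 289.0 / 37.4 = 7.727

7.727


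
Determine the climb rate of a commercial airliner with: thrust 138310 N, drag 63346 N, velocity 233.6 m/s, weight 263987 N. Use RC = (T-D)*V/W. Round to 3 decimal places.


Step 1: Excess thrust = T - D = 138310 - 63346 = 74964 N
Step 2: Excess power = 74964 * 233.6 = 17511590.4 W
Step 3: RC = 17511590.4 / 263987 = 66.335 m/s

66.335


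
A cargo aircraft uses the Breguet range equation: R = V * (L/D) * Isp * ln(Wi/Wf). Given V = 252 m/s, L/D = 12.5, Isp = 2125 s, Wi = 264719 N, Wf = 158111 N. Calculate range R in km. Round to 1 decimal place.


Step 1: Coefficient = V * (L/D) * Isp = 252 * 12.5 * 2125 = 6693750.0 m
Step 2: Wi/Wf = 264719 / 158111 = 1.67426
Step 3: ln(1.67426) = 0.515372
Step 4: R = 6693750.0 * 0.515372 = 3449768.4 m = 3449.8 km

3449.8


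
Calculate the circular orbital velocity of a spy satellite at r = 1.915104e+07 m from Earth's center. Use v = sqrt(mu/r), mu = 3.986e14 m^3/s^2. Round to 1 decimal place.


Step 1: mu / r = 3.986e14 / 1.915104e+07 = 20813491.0689
Step 2: v = sqrt(20813491.0689) = 4562.2 m/s

4562.2


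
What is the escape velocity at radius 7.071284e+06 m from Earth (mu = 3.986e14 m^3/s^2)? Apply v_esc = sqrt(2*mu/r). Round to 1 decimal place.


Step 1: 2*mu/r = 2 * 3.986e14 / 7.071284e+06 = 112737658.3941
Step 2: v_esc = sqrt(112737658.3941) = 10617.8 m/s

10617.8


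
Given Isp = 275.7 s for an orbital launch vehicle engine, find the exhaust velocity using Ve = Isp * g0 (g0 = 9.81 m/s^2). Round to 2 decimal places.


Step 1: Ve = Isp * g0 = 275.7 * 9.81
Step 2: Ve = 2704.62 m/s

2704.62


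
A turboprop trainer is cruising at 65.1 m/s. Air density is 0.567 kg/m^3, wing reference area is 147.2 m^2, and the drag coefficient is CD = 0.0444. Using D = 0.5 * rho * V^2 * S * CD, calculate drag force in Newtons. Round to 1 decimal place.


Step 1: Dynamic pressure q = 0.5 * 0.567 * 65.1^2 = 1201.4758 Pa
Step 2: Drag D = q * S * CD = 1201.4758 * 147.2 * 0.0444
Step 3: D = 7852.5 N

7852.5


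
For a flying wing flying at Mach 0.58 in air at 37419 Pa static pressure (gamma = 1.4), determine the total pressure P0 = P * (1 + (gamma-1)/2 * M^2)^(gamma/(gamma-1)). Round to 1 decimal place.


Step 1: (gamma-1)/2 * M^2 = 0.2 * 0.3364 = 0.06728
Step 2: 1 + 0.06728 = 1.06728
Step 3: Exponent gamma/(gamma-1) = 3.5
Step 4: P0 = 37419 * 1.06728^3.5 = 46996.6 Pa

46996.6


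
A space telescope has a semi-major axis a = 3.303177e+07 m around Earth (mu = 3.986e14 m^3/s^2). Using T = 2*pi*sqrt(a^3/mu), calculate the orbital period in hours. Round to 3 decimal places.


Step 1: a^3 / mu = 3.604089e+22 / 3.986e14 = 9.041870e+07
Step 2: sqrt(9.041870e+07) = 9508.8746 s
Step 3: T = 2*pi * 9508.8746 = 59746.02 s
Step 4: T in hours = 59746.02 / 3600 = 16.596 hours

16.596


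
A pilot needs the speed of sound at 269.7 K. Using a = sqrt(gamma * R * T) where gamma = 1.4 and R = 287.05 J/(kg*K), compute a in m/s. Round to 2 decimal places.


Step 1: gamma * R * T = 1.4 * 287.05 * 269.7 = 108384.339
Step 2: a = sqrt(108384.339) = 329.22 m/s

329.22


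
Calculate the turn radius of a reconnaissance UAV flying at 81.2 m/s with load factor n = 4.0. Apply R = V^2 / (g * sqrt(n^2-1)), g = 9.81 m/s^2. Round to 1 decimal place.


Step 1: V^2 = 81.2^2 = 6593.44
Step 2: n^2 - 1 = 4.0^2 - 1 = 15.0
Step 3: sqrt(15.0) = 3.872983
Step 4: R = 6593.44 / (9.81 * 3.872983) = 173.5 m

173.5


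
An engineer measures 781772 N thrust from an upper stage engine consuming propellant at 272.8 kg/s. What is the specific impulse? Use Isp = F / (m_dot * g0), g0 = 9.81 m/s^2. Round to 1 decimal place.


Step 1: m_dot * g0 = 272.8 * 9.81 = 2676.17
Step 2: Isp = 781772 / 2676.17 = 292.1 s

292.1


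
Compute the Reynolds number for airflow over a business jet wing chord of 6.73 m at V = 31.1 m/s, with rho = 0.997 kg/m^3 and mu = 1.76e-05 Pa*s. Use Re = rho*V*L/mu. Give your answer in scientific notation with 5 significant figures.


Step 1: Numerator = rho * V * L = 0.997 * 31.1 * 6.73 = 208.675091
Step 2: Re = 208.675091 / 1.76e-05
Step 3: Re = 1.1857e+07

1.1857e+07


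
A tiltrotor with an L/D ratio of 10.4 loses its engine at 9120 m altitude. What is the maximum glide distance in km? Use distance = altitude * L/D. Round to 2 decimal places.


Step 1: Glide distance = altitude * L/D = 9120 * 10.4 = 94848.0 m
Step 2: Convert to km: 94848.0 / 1000 = 94.85 km

94.85


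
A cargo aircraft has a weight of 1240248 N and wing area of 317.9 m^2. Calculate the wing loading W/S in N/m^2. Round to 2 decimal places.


Step 1: Wing loading = W / S = 1240248 / 317.9
Step 2: Wing loading = 3901.38 N/m^2

3901.38


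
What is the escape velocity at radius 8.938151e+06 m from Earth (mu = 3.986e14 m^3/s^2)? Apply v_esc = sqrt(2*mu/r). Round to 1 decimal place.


Step 1: 2*mu/r = 2 * 3.986e14 / 8.938151e+06 = 89190706.221
Step 2: v_esc = sqrt(89190706.221) = 9444.1 m/s

9444.1


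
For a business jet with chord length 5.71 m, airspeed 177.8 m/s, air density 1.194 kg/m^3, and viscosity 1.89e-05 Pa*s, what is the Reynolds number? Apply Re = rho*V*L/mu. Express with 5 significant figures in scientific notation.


Step 1: Numerator = rho * V * L = 1.194 * 177.8 * 5.71 = 1212.194172
Step 2: Re = 1212.194172 / 1.89e-05
Step 3: Re = 6.4137e+07

6.4137e+07


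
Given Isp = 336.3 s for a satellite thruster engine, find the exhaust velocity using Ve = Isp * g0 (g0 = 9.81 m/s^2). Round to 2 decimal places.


Step 1: Ve = Isp * g0 = 336.3 * 9.81
Step 2: Ve = 3299.10 m/s

3299.10


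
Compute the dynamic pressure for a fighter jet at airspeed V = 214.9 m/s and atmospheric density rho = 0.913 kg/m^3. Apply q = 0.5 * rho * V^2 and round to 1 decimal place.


Step 1: V^2 = 214.9^2 = 46182.01
Step 2: q = 0.5 * 0.913 * 46182.01
Step 3: q = 21082.1 Pa

21082.1


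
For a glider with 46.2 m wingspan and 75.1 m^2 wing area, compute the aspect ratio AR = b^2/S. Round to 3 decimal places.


Step 1: b^2 = 46.2^2 = 2134.44
Step 2: AR = 2134.44 / 75.1 = 28.421

28.421


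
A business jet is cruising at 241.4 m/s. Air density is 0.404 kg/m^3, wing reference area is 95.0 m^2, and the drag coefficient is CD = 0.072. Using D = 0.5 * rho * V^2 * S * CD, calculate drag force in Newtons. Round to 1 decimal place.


Step 1: Dynamic pressure q = 0.5 * 0.404 * 241.4^2 = 11771.3399 Pa
Step 2: Drag D = q * S * CD = 11771.3399 * 95.0 * 0.072
Step 3: D = 80516.0 N

80516.0


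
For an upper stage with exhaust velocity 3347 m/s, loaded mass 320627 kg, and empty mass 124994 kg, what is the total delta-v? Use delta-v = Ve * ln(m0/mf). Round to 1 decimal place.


Step 1: Mass ratio m0/mf = 320627 / 124994 = 2.565139
Step 2: ln(2.565139) = 0.942013
Step 3: delta-v = 3347 * 0.942013 = 3152.9 m/s

3152.9


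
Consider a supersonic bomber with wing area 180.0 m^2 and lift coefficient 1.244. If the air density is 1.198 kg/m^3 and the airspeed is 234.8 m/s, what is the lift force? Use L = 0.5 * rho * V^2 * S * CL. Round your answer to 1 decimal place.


Step 1: Calculate dynamic pressure q = 0.5 * 1.198 * 234.8^2 = 0.5 * 1.198 * 55131.04 = 33023.493 Pa
Step 2: Multiply by wing area and lift coefficient: L = 33023.493 * 180.0 * 1.244
Step 3: L = 5944228.7328 * 1.244 = 7394620.5 N

7394620.5


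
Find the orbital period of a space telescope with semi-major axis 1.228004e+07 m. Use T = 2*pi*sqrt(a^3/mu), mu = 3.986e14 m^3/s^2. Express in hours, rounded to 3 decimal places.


Step 1: a^3 / mu = 1.851822e+21 / 3.986e14 = 4.645816e+06
Step 2: sqrt(4.645816e+06) = 2155.4156 s
Step 3: T = 2*pi * 2155.4156 = 13542.88 s
Step 4: T in hours = 13542.88 / 3600 = 3.762 hours

3.762


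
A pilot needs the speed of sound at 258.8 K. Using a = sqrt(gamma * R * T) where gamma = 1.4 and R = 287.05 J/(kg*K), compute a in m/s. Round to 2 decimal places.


Step 1: gamma * R * T = 1.4 * 287.05 * 258.8 = 104003.956
Step 2: a = sqrt(104003.956) = 322.50 m/s

322.50


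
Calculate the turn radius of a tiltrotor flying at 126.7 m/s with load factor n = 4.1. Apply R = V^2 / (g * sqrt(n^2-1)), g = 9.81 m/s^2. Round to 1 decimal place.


Step 1: V^2 = 126.7^2 = 16052.89
Step 2: n^2 - 1 = 4.1^2 - 1 = 15.81
Step 3: sqrt(15.81) = 3.976179
Step 4: R = 16052.89 / (9.81 * 3.976179) = 411.5 m

411.5


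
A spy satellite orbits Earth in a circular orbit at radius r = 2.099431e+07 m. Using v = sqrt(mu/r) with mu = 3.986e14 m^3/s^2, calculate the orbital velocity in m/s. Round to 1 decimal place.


Step 1: mu / r = 3.986e14 / 2.099431e+07 = 18986096.7091
Step 2: v = sqrt(18986096.7091) = 4357.3 m/s

4357.3


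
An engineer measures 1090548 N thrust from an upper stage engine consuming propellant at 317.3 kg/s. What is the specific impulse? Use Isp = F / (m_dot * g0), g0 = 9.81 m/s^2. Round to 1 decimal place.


Step 1: m_dot * g0 = 317.3 * 9.81 = 3112.71
Step 2: Isp = 1090548 / 3112.71 = 350.4 s

350.4


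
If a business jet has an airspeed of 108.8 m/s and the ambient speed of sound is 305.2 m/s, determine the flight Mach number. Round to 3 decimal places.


Step 1: M = V / a = 108.8 / 305.2
Step 2: M = 0.356

0.356


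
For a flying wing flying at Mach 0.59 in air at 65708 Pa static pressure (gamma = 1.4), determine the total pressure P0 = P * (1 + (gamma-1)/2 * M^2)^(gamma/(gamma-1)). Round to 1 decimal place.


Step 1: (gamma-1)/2 * M^2 = 0.2 * 0.3481 = 0.06962
Step 2: 1 + 0.06962 = 1.06962
Step 3: Exponent gamma/(gamma-1) = 3.5
Step 4: P0 = 65708 * 1.06962^3.5 = 83161.4 Pa

83161.4


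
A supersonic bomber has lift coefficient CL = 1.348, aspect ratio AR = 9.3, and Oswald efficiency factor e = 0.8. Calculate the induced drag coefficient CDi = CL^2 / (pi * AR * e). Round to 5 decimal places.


Step 1: CL^2 = 1.348^2 = 1.817104
Step 2: pi * AR * e = 3.14159 * 9.3 * 0.8 = 23.373449
Step 3: CDi = 1.817104 / 23.373449 = 0.07774

0.07774


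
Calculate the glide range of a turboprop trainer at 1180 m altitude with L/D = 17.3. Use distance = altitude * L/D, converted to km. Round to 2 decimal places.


Step 1: Glide distance = altitude * L/D = 1180 * 17.3 = 20414.0 m
Step 2: Convert to km: 20414.0 / 1000 = 20.41 km

20.41


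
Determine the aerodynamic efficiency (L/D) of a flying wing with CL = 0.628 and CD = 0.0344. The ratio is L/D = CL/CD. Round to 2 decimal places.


Step 1: L/D = CL / CD = 0.628 / 0.0344
Step 2: L/D = 18.26

18.26


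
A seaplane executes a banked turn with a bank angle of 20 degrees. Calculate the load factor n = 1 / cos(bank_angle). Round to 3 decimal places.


Step 1: Convert 20 degrees to radians = 0.349066
Step 2: cos(20 deg) = 0.939693
Step 3: n = 1 / 0.939693 = 1.064

1.064


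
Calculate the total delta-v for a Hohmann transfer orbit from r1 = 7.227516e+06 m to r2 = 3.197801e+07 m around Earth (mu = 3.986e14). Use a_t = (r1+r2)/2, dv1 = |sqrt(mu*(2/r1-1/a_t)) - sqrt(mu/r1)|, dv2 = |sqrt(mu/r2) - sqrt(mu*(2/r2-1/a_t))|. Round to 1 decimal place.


Step 1: Transfer semi-major axis a_t = (7.227516e+06 + 3.197801e+07) / 2 = 1.960276e+07 m
Step 2: v1 (circular at r1) = sqrt(mu/r1) = 7426.33 m/s
Step 3: v_t1 = sqrt(mu*(2/r1 - 1/a_t)) = 9485.08 m/s
Step 4: dv1 = |9485.08 - 7426.33| = 2058.76 m/s
Step 5: v2 (circular at r2) = 3530.55 m/s, v_t2 = 2143.77 m/s
Step 6: dv2 = |3530.55 - 2143.77| = 1386.78 m/s
Step 7: Total delta-v = 2058.76 + 1386.78 = 3445.5 m/s

3445.5


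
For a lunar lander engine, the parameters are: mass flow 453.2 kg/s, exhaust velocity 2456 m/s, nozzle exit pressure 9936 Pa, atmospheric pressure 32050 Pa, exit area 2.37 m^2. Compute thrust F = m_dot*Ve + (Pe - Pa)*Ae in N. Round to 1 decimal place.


Step 1: Momentum thrust = m_dot * Ve = 453.2 * 2456 = 1113059.2 N
Step 2: Pressure thrust = (Pe - Pa) * Ae = (9936 - 32050) * 2.37 = -52410.18 N
Step 3: Total thrust F = 1113059.2 + -52410.18 = 1060649.0 N

1060649.0


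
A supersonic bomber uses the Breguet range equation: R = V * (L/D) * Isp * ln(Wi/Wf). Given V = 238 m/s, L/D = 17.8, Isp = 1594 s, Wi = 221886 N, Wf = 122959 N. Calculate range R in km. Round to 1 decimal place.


Step 1: Coefficient = V * (L/D) * Isp = 238 * 17.8 * 1594 = 6752821.6 m
Step 2: Wi/Wf = 221886 / 122959 = 1.804553
Step 3: ln(1.804553) = 0.590313
Step 4: R = 6752821.6 * 0.590313 = 3986276.8 m = 3986.3 km

3986.3


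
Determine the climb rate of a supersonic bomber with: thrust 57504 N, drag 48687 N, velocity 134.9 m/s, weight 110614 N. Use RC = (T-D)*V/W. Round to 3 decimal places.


Step 1: Excess thrust = T - D = 57504 - 48687 = 8817 N
Step 2: Excess power = 8817 * 134.9 = 1189413.3 W
Step 3: RC = 1189413.3 / 110614 = 10.753 m/s

10.753


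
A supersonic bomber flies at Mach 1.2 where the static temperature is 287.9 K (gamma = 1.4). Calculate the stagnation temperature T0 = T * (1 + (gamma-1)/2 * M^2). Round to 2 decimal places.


Step 1: (gamma-1)/2 = 0.2
Step 2: M^2 = 1.44
Step 3: 1 + 0.2 * 1.44 = 1.288
Step 4: T0 = 287.9 * 1.288 = 370.82 K

370.82


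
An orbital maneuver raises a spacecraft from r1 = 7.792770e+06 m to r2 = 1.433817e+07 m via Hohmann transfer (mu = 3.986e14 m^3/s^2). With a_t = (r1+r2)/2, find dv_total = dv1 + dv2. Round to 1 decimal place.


Step 1: Transfer semi-major axis a_t = (7.792770e+06 + 1.433817e+07) / 2 = 1.106547e+07 m
Step 2: v1 (circular at r1) = sqrt(mu/r1) = 7151.92 m/s
Step 3: v_t1 = sqrt(mu*(2/r1 - 1/a_t)) = 8141.13 m/s
Step 4: dv1 = |8141.13 - 7151.92| = 989.21 m/s
Step 5: v2 (circular at r2) = 5272.56 m/s, v_t2 = 4424.69 m/s
Step 6: dv2 = |5272.56 - 4424.69| = 847.87 m/s
Step 7: Total delta-v = 989.21 + 847.87 = 1837.1 m/s

1837.1


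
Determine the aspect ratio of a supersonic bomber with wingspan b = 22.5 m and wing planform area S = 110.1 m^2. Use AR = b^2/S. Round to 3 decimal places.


Step 1: b^2 = 22.5^2 = 506.25
Step 2: AR = 506.25 / 110.1 = 4.598

4.598


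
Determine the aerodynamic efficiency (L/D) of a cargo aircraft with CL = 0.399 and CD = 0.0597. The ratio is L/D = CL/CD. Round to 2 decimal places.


Step 1: L/D = CL / CD = 0.399 / 0.0597
Step 2: L/D = 6.68

6.68


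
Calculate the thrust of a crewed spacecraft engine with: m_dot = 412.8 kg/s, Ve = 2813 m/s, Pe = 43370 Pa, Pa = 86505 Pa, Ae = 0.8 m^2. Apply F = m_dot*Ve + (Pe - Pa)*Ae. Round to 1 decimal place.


Step 1: Momentum thrust = m_dot * Ve = 412.8 * 2813 = 1161206.4 N
Step 2: Pressure thrust = (Pe - Pa) * Ae = (43370 - 86505) * 0.8 = -34508.0 N
Step 3: Total thrust F = 1161206.4 + -34508.0 = 1126698.4 N

1126698.4


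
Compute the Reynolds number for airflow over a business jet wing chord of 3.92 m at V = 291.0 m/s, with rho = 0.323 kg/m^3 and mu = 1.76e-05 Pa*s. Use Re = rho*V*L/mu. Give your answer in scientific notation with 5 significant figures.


Step 1: Numerator = rho * V * L = 0.323 * 291.0 * 3.92 = 368.45256
Step 2: Re = 368.45256 / 1.76e-05
Step 3: Re = 2.0935e+07

2.0935e+07


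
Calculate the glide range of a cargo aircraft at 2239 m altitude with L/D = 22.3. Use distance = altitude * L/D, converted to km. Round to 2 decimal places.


Step 1: Glide distance = altitude * L/D = 2239 * 22.3 = 49929.7 m
Step 2: Convert to km: 49929.7 / 1000 = 49.93 km

49.93


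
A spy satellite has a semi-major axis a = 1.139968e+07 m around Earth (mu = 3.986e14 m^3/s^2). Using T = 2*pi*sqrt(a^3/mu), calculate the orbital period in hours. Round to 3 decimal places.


Step 1: a^3 / mu = 1.481419e+21 / 3.986e14 = 3.716556e+06
Step 2: sqrt(3.716556e+06) = 1927.8371 s
Step 3: T = 2*pi * 1927.8371 = 12112.96 s
Step 4: T in hours = 12112.96 / 3600 = 3.365 hours

3.365


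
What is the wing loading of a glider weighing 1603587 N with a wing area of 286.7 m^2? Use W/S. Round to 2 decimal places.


Step 1: Wing loading = W / S = 1603587 / 286.7
Step 2: Wing loading = 5593.26 N/m^2

5593.26


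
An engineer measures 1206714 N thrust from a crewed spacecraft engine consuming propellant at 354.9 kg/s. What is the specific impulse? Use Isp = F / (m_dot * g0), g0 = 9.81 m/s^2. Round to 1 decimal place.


Step 1: m_dot * g0 = 354.9 * 9.81 = 3481.57
Step 2: Isp = 1206714 / 3481.57 = 346.6 s

346.6


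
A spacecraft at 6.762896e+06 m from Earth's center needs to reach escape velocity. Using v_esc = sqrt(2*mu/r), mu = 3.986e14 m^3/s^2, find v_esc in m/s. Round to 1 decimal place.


Step 1: 2*mu/r = 2 * 3.986e14 / 6.762896e+06 = 117878494.6567
Step 2: v_esc = sqrt(117878494.6567) = 10857.2 m/s

10857.2


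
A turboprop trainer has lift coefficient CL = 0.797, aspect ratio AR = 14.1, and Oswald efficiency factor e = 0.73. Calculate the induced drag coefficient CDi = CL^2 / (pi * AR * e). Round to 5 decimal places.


Step 1: CL^2 = 0.797^2 = 0.635209
Step 2: pi * AR * e = 3.14159 * 14.1 * 0.73 = 32.336413
Step 3: CDi = 0.635209 / 32.336413 = 0.01964

0.01964


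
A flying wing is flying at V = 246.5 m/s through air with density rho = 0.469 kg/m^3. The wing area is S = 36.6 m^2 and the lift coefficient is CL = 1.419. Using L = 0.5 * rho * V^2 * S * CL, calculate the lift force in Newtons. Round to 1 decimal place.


Step 1: Calculate dynamic pressure q = 0.5 * 0.469 * 246.5^2 = 0.5 * 0.469 * 60762.25 = 14248.7476 Pa
Step 2: Multiply by wing area and lift coefficient: L = 14248.7476 * 36.6 * 1.419
Step 3: L = 521504.1631 * 1.419 = 740014.4 N

740014.4


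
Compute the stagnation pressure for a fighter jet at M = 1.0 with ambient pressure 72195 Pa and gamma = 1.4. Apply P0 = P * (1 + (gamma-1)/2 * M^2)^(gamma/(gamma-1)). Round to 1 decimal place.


Step 1: (gamma-1)/2 * M^2 = 0.2 * 1.0 = 0.2
Step 2: 1 + 0.2 = 1.2
Step 3: Exponent gamma/(gamma-1) = 3.5
Step 4: P0 = 72195 * 1.2^3.5 = 136660.0 Pa

136660.0


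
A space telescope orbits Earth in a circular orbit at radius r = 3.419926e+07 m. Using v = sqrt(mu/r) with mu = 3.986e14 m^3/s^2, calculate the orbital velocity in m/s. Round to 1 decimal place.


Step 1: mu / r = 3.986e14 / 3.419926e+07 = 11655222.9493
Step 2: v = sqrt(11655222.9493) = 3414.0 m/s

3414.0


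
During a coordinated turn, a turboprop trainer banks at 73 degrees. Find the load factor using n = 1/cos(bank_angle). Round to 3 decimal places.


Step 1: Convert 73 degrees to radians = 1.27409
Step 2: cos(73 deg) = 0.292372
Step 3: n = 1 / 0.292372 = 3.420

3.420


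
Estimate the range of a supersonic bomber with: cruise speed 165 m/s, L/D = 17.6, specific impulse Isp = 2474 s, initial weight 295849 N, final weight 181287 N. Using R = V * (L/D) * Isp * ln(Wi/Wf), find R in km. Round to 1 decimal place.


Step 1: Coefficient = V * (L/D) * Isp = 165 * 17.6 * 2474 = 7184496.0 m
Step 2: Wi/Wf = 295849 / 181287 = 1.631937
Step 3: ln(1.631937) = 0.489768
Step 4: R = 7184496.0 * 0.489768 = 3518734.6 m = 3518.7 km

3518.7


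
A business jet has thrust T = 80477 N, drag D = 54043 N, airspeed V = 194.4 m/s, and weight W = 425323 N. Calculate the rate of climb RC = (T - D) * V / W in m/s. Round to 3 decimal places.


Step 1: Excess thrust = T - D = 80477 - 54043 = 26434 N
Step 2: Excess power = 26434 * 194.4 = 5138769.6 W
Step 3: RC = 5138769.6 / 425323 = 12.082 m/s

12.082


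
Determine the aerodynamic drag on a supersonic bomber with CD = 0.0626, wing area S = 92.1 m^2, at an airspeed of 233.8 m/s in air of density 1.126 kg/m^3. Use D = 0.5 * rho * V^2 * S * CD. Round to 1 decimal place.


Step 1: Dynamic pressure q = 0.5 * 1.126 * 233.8^2 = 30774.9537 Pa
Step 2: Drag D = q * S * CD = 30774.9537 * 92.1 * 0.0626
Step 3: D = 177431.8 N

177431.8


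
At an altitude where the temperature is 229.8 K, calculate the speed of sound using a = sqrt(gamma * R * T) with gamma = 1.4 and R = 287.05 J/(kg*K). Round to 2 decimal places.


Step 1: gamma * R * T = 1.4 * 287.05 * 229.8 = 92349.726
Step 2: a = sqrt(92349.726) = 303.89 m/s

303.89


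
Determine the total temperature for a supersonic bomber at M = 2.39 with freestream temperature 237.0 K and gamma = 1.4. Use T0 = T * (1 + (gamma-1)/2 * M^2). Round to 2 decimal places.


Step 1: (gamma-1)/2 = 0.2
Step 2: M^2 = 5.7121
Step 3: 1 + 0.2 * 5.7121 = 2.14242
Step 4: T0 = 237.0 * 2.14242 = 507.75 K

507.75


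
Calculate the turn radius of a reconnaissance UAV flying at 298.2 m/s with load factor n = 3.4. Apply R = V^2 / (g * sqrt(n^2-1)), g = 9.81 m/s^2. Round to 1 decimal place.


Step 1: V^2 = 298.2^2 = 88923.24
Step 2: n^2 - 1 = 3.4^2 - 1 = 10.56
Step 3: sqrt(10.56) = 3.249615
Step 4: R = 88923.24 / (9.81 * 3.249615) = 2789.4 m

2789.4


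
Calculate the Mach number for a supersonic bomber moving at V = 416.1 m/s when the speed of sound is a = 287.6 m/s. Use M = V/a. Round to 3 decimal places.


Step 1: M = V / a = 416.1 / 287.6
Step 2: M = 1.447

1.447


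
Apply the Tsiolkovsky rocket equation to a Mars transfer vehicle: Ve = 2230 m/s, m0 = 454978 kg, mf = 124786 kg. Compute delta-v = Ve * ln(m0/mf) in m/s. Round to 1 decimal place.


Step 1: Mass ratio m0/mf = 454978 / 124786 = 3.646066
Step 2: ln(3.646066) = 1.293649
Step 3: delta-v = 2230 * 1.293649 = 2884.8 m/s

2884.8


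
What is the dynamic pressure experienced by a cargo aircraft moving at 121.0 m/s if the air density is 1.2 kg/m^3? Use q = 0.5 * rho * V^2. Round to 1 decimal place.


Step 1: V^2 = 121.0^2 = 14641.0
Step 2: q = 0.5 * 1.2 * 14641.0
Step 3: q = 8784.6 Pa

8784.6


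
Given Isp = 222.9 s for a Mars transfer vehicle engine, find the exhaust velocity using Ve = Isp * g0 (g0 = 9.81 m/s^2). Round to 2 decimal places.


Step 1: Ve = Isp * g0 = 222.9 * 9.81
Step 2: Ve = 2186.65 m/s

2186.65


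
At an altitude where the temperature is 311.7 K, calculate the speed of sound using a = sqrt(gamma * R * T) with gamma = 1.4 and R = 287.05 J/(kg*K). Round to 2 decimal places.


Step 1: gamma * R * T = 1.4 * 287.05 * 311.7 = 125262.879
Step 2: a = sqrt(125262.879) = 353.92 m/s

353.92


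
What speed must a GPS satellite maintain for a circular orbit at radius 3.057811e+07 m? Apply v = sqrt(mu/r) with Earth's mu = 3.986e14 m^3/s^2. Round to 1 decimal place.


Step 1: mu / r = 3.986e14 / 3.057811e+07 = 13035468.837
Step 2: v = sqrt(13035468.837) = 3610.5 m/s

3610.5


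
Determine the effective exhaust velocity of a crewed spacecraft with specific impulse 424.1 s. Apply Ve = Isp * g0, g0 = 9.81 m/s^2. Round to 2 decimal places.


Step 1: Ve = Isp * g0 = 424.1 * 9.81
Step 2: Ve = 4160.42 m/s

4160.42


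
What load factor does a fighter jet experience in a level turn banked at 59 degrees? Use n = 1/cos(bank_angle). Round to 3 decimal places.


Step 1: Convert 59 degrees to radians = 1.029744
Step 2: cos(59 deg) = 0.515038
Step 3: n = 1 / 0.515038 = 1.942

1.942


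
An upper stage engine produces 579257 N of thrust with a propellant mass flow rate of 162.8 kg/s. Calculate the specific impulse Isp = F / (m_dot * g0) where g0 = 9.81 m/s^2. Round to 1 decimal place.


Step 1: m_dot * g0 = 162.8 * 9.81 = 1597.07
Step 2: Isp = 579257 / 1597.07 = 362.7 s

362.7


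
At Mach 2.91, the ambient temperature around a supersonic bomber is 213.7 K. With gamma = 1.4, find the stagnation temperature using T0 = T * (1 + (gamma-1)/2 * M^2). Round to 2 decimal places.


Step 1: (gamma-1)/2 = 0.2
Step 2: M^2 = 8.4681
Step 3: 1 + 0.2 * 8.4681 = 2.69362
Step 4: T0 = 213.7 * 2.69362 = 575.63 K

575.63


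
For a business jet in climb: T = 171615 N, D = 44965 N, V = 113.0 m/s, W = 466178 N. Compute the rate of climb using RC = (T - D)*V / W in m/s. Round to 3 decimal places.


Step 1: Excess thrust = T - D = 171615 - 44965 = 126650 N
Step 2: Excess power = 126650 * 113.0 = 14311450.0 W
Step 3: RC = 14311450.0 / 466178 = 30.700 m/s

30.700


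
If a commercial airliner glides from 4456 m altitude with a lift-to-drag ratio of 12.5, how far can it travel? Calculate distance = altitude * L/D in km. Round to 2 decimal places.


Step 1: Glide distance = altitude * L/D = 4456 * 12.5 = 55700.0 m
Step 2: Convert to km: 55700.0 / 1000 = 55.70 km

55.70


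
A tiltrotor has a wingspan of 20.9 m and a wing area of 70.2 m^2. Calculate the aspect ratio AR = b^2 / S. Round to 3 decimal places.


Step 1: b^2 = 20.9^2 = 436.81
Step 2: AR = 436.81 / 70.2 = 6.222

6.222


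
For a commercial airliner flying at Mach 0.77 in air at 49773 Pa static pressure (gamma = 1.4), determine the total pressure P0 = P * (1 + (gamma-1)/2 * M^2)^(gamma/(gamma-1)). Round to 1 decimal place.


Step 1: (gamma-1)/2 * M^2 = 0.2 * 0.5929 = 0.11858
Step 2: 1 + 0.11858 = 1.11858
Step 3: Exponent gamma/(gamma-1) = 3.5
Step 4: P0 = 49773 * 1.11858^3.5 = 73676.4 Pa

73676.4


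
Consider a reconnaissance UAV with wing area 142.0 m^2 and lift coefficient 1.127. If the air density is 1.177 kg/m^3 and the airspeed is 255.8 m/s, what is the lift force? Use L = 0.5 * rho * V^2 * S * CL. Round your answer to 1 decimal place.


Step 1: Calculate dynamic pressure q = 0.5 * 1.177 * 255.8^2 = 0.5 * 1.177 * 65433.64 = 38507.6971 Pa
Step 2: Multiply by wing area and lift coefficient: L = 38507.6971 * 142.0 * 1.127
Step 3: L = 5468092.9939 * 1.127 = 6162540.8 N

6162540.8


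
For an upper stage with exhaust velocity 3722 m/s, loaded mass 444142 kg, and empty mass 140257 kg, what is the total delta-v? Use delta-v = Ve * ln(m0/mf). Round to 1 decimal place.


Step 1: Mass ratio m0/mf = 444142 / 140257 = 3.16663
Step 2: ln(3.16663) = 1.152668
Step 3: delta-v = 3722 * 1.152668 = 4290.2 m/s

4290.2


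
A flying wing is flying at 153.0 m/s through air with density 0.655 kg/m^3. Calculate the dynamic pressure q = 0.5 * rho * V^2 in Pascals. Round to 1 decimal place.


Step 1: V^2 = 153.0^2 = 23409.0
Step 2: q = 0.5 * 0.655 * 23409.0
Step 3: q = 7666.4 Pa

7666.4


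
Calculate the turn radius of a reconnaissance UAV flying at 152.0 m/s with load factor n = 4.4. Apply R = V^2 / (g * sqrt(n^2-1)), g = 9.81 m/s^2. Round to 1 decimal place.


Step 1: V^2 = 152.0^2 = 23104.0
Step 2: n^2 - 1 = 4.4^2 - 1 = 18.36
Step 3: sqrt(18.36) = 4.284857
Step 4: R = 23104.0 / (9.81 * 4.284857) = 549.6 m

549.6


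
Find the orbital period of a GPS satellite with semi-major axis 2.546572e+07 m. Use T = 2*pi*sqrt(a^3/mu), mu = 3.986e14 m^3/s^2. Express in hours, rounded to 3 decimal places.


Step 1: a^3 / mu = 1.651459e+22 / 3.986e14 = 4.143149e+07
Step 2: sqrt(4.143149e+07) = 6436.73 s
Step 3: T = 2*pi * 6436.73 = 40443.17 s
Step 4: T in hours = 40443.17 / 3600 = 11.234 hours

11.234


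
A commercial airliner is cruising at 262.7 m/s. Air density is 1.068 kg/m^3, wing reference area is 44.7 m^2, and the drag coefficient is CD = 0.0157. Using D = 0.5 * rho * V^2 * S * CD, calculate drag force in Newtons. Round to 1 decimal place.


Step 1: Dynamic pressure q = 0.5 * 1.068 * 262.7^2 = 36852.0289 Pa
Step 2: Drag D = q * S * CD = 36852.0289 * 44.7 * 0.0157
Step 3: D = 25862.4 N

25862.4


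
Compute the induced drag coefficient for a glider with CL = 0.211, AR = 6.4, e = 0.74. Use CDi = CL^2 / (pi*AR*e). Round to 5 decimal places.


Step 1: CL^2 = 0.211^2 = 0.044521
Step 2: pi * AR * e = 3.14159 * 6.4 * 0.74 = 14.878583
Step 3: CDi = 0.044521 / 14.878583 = 0.00299

0.00299


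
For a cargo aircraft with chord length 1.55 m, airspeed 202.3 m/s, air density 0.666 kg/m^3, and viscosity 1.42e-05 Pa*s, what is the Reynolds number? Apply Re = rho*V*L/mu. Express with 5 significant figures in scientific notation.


Step 1: Numerator = rho * V * L = 0.666 * 202.3 * 1.55 = 208.83429
Step 2: Re = 208.83429 / 1.42e-05
Step 3: Re = 1.4707e+07

1.4707e+07


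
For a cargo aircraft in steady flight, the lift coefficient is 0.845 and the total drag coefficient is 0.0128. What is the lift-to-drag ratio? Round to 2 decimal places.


Step 1: L/D = CL / CD = 0.845 / 0.0128
Step 2: L/D = 66.02

66.02


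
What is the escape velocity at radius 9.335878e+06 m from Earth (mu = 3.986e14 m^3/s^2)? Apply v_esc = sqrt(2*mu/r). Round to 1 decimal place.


Step 1: 2*mu/r = 2 * 3.986e14 / 9.335878e+06 = 85391004.4669
Step 2: v_esc = sqrt(85391004.4669) = 9240.7 m/s

9240.7


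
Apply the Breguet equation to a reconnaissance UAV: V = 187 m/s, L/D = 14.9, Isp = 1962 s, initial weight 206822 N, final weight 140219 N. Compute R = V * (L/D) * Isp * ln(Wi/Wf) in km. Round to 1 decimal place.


Step 1: Coefficient = V * (L/D) * Isp = 187 * 14.9 * 1962 = 5466720.6 m
Step 2: Wi/Wf = 206822 / 140219 = 1.474993
Step 3: ln(1.474993) = 0.388653
Step 4: R = 5466720.6 * 0.388653 = 2124657.5 m = 2124.7 km

2124.7


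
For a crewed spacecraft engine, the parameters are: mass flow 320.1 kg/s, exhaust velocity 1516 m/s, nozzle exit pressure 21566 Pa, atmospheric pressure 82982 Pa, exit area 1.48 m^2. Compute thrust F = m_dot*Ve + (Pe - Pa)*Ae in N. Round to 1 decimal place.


Step 1: Momentum thrust = m_dot * Ve = 320.1 * 1516 = 485271.6 N
Step 2: Pressure thrust = (Pe - Pa) * Ae = (21566 - 82982) * 1.48 = -90895.68 N
Step 3: Total thrust F = 485271.6 + -90895.68 = 394375.9 N

394375.9


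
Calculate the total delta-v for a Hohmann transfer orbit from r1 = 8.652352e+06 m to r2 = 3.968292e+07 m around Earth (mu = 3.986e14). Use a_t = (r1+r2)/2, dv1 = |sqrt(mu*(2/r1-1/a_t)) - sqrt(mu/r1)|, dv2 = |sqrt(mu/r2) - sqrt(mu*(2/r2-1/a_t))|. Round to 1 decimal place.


Step 1: Transfer semi-major axis a_t = (8.652352e+06 + 3.968292e+07) / 2 = 2.416764e+07 m
Step 2: v1 (circular at r1) = sqrt(mu/r1) = 6787.37 m/s
Step 3: v_t1 = sqrt(mu*(2/r1 - 1/a_t)) = 8697.34 m/s
Step 4: dv1 = |8697.34 - 6787.37| = 1909.97 m/s
Step 5: v2 (circular at r2) = 3169.33 m/s, v_t2 = 1896.34 m/s
Step 6: dv2 = |3169.33 - 1896.34| = 1272.98 m/s
Step 7: Total delta-v = 1909.97 + 1272.98 = 3182.9 m/s

3182.9


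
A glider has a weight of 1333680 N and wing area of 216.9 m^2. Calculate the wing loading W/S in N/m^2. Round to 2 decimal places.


Step 1: Wing loading = W / S = 1333680 / 216.9
Step 2: Wing loading = 6148.82 N/m^2

6148.82


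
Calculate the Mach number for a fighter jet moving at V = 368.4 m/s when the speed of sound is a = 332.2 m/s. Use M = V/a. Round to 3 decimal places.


Step 1: M = V / a = 368.4 / 332.2
Step 2: M = 1.109

1.109


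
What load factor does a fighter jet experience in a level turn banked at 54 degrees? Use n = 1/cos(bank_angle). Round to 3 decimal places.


Step 1: Convert 54 degrees to radians = 0.942478
Step 2: cos(54 deg) = 0.587785
Step 3: n = 1 / 0.587785 = 1.701

1.701


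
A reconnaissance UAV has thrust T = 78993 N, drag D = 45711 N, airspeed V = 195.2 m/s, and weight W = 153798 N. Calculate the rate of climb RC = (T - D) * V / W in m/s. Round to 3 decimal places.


Step 1: Excess thrust = T - D = 78993 - 45711 = 33282 N
Step 2: Excess power = 33282 * 195.2 = 6496646.4 W
Step 3: RC = 6496646.4 / 153798 = 42.241 m/s

42.241


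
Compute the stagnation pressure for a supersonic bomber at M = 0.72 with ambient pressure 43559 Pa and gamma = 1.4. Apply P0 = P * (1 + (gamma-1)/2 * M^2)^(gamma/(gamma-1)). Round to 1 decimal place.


Step 1: (gamma-1)/2 * M^2 = 0.2 * 0.5184 = 0.10368
Step 2: 1 + 0.10368 = 1.10368
Step 3: Exponent gamma/(gamma-1) = 3.5
Step 4: P0 = 43559 * 1.10368^3.5 = 61521.8 Pa

61521.8


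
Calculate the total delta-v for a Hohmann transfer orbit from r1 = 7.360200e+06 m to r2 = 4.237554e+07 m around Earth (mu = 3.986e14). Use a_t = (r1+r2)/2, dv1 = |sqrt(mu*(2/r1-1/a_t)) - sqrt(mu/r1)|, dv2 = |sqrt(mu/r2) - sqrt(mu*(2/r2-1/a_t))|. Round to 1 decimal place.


Step 1: Transfer semi-major axis a_t = (7.360200e+06 + 4.237554e+07) / 2 = 2.486787e+07 m
Step 2: v1 (circular at r1) = sqrt(mu/r1) = 7359.09 m/s
Step 3: v_t1 = sqrt(mu*(2/r1 - 1/a_t)) = 9606.43 m/s
Step 4: dv1 = |9606.43 - 7359.09| = 2247.35 m/s
Step 5: v2 (circular at r2) = 3066.98 m/s, v_t2 = 1668.54 m/s
Step 6: dv2 = |3066.98 - 1668.54| = 1398.44 m/s
Step 7: Total delta-v = 2247.35 + 1398.44 = 3645.8 m/s

3645.8


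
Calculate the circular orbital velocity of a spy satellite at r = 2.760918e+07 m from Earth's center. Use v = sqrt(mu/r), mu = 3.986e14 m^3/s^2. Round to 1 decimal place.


Step 1: mu / r = 3.986e14 / 2.760918e+07 = 14437227.0383
Step 2: v = sqrt(14437227.0383) = 3799.6 m/s

3799.6


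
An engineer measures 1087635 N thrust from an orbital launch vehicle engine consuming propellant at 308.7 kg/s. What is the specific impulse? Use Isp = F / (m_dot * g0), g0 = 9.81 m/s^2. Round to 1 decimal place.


Step 1: m_dot * g0 = 308.7 * 9.81 = 3028.35
Step 2: Isp = 1087635 / 3028.35 = 359.2 s

359.2


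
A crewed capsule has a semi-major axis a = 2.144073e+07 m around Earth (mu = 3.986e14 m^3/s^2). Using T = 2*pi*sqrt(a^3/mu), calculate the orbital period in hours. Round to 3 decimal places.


Step 1: a^3 / mu = 9.856409e+21 / 3.986e14 = 2.472757e+07
Step 2: sqrt(2.472757e+07) = 4972.6822 s
Step 3: T = 2*pi * 4972.6822 = 31244.28 s
Step 4: T in hours = 31244.28 / 3600 = 8.679 hours

8.679


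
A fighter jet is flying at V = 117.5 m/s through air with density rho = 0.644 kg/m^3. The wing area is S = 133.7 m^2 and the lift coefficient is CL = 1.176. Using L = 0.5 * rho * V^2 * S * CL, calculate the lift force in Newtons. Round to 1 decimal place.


Step 1: Calculate dynamic pressure q = 0.5 * 0.644 * 117.5^2 = 0.5 * 0.644 * 13806.25 = 4445.6125 Pa
Step 2: Multiply by wing area and lift coefficient: L = 4445.6125 * 133.7 * 1.176
Step 3: L = 594378.3912 * 1.176 = 698989.0 N

698989.0


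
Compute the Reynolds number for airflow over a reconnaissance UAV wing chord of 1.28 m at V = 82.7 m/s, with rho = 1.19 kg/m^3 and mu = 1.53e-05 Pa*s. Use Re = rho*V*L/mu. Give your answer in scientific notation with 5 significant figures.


Step 1: Numerator = rho * V * L = 1.19 * 82.7 * 1.28 = 125.96864
Step 2: Re = 125.96864 / 1.53e-05
Step 3: Re = 8.2332e+06

8.2332e+06


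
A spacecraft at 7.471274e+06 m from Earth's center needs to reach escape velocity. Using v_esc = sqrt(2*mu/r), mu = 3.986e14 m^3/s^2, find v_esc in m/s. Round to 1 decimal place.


Step 1: 2*mu/r = 2 * 3.986e14 / 7.471274e+06 = 106702016.2826
Step 2: v_esc = sqrt(106702016.2826) = 10329.7 m/s

10329.7


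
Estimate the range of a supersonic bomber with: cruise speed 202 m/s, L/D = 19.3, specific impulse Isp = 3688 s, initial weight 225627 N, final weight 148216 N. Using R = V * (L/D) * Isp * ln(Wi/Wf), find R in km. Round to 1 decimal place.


Step 1: Coefficient = V * (L/D) * Isp = 202 * 19.3 * 3688 = 14378036.8 m
Step 2: Wi/Wf = 225627 / 148216 = 1.522285
Step 3: ln(1.522285) = 0.420213
Step 4: R = 14378036.8 * 0.420213 = 6041831.1 m = 6041.8 km

6041.8


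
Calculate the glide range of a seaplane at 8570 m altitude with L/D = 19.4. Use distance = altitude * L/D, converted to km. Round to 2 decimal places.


Step 1: Glide distance = altitude * L/D = 8570 * 19.4 = 166258.0 m
Step 2: Convert to km: 166258.0 / 1000 = 166.26 km

166.26


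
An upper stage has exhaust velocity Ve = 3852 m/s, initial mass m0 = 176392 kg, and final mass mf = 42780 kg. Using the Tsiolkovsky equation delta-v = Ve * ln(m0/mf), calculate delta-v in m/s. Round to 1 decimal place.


Step 1: Mass ratio m0/mf = 176392 / 42780 = 4.123235
Step 2: ln(4.123235) = 1.416638
Step 3: delta-v = 3852 * 1.416638 = 5456.9 m/s

5456.9
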